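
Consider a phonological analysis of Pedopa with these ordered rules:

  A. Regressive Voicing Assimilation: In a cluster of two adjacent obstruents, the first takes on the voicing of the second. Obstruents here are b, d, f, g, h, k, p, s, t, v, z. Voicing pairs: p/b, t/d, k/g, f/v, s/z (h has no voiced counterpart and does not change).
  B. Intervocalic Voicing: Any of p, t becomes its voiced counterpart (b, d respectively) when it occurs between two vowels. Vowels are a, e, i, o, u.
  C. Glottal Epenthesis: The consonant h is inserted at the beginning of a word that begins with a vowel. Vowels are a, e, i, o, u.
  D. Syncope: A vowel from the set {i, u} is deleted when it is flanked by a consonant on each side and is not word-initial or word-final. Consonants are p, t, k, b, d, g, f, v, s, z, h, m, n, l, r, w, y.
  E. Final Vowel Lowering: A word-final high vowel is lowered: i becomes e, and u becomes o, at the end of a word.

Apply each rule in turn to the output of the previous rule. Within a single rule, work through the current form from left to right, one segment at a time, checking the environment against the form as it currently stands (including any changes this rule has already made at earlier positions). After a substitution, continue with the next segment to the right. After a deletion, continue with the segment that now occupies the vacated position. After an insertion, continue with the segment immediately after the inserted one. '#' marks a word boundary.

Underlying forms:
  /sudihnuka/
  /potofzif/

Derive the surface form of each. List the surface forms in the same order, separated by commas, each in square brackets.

[sdhnka], [podovzf]

/sudihnuka/:
  A Regressive Voicing Assimilation: no change — [sudihnuka]
  B Intervocalic Voicing: no change — [sudihnuka]
  C Glottal Epenthesis: no change — [sudihnuka]
  D Syncope: [sudihnuka] → [sdhnka]
  E Final Vowel Lowering: no change — [sdhnka]
/potofzif/:
  A Regressive Voicing Assimilation: [potofzif] → [potovzif]
  B Intervocalic Voicing: [potovzif] → [podovzif]
  C Glottal Epenthesis: no change — [podovzif]
  D Syncope: [podovzif] → [podovzf]
  E Final Vowel Lowering: no change — [podovzf]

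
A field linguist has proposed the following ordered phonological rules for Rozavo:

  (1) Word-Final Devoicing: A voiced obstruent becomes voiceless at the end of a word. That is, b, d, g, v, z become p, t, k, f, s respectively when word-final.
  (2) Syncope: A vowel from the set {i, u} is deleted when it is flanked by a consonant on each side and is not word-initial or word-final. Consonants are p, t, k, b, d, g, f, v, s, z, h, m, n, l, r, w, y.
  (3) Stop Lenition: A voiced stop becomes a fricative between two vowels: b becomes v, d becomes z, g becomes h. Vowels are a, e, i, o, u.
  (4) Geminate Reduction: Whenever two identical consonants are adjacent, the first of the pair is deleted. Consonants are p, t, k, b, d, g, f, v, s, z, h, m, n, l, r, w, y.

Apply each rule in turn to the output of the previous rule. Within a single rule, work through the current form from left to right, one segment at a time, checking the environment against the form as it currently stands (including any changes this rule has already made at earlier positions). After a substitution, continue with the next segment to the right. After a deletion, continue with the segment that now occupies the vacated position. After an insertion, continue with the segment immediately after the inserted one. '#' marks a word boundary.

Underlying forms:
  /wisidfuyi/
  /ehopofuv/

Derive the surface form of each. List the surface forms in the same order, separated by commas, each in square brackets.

[wsdfyi], [ehopof]

/wisidfuyi/:
  (1) Word-Final Devoicing: no change — [wisidfuyi]
  (2) Syncope: [wisidfuyi] → [wsdfyi]
  (3) Stop Lenition: no change — [wsdfyi]
  (4) Geminate Reduction: no change — [wsdfyi]
/ehopofuv/:
  (1) Word-Final Devoicing: [ehopofuv] → [ehopofuf]
  (2) Syncope: [ehopofuf] → [ehopoff]
  (3) Stop Lenition: no change — [ehopoff]
  (4) Geminate Reduction: [ehopoff] → [ehopof]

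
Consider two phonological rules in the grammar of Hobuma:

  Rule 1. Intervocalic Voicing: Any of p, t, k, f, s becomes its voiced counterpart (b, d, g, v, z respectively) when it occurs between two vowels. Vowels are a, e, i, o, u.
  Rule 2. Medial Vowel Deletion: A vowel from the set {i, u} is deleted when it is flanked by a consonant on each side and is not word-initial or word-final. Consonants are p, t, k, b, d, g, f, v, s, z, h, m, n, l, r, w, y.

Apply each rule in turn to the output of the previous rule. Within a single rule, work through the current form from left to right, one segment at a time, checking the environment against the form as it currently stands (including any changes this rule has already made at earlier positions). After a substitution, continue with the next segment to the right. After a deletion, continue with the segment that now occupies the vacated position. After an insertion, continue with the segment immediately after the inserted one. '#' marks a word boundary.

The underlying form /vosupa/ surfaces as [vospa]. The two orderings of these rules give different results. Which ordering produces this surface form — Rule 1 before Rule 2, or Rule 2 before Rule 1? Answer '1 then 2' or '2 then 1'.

Order 1 then 2:
  1 Intervocalic Voicing: [vosupa] → [vozuba]
  2 Medial Vowel Deletion: [vozuba] → [vozba]
  result: [vozba]
Order 2 then 1:
  2 Medial Vowel Deletion: [vosupa] → [vospa]
  1 Intervocalic Voicing: no change — [vospa]
  result: [vospa]

2 then 1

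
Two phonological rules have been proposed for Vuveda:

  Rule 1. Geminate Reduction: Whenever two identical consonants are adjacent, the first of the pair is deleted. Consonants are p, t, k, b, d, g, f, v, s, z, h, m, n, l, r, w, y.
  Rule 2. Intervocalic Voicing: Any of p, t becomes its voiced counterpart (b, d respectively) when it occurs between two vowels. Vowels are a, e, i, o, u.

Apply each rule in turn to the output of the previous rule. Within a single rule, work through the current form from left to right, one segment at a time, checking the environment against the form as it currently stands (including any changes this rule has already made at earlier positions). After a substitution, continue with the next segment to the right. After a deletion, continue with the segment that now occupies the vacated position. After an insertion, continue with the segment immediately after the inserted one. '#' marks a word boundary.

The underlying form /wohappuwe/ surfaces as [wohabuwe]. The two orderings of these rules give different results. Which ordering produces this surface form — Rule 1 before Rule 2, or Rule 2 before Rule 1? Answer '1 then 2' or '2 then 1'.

1 then 2

Order 1 then 2:
  1 Geminate Reduction: [wohappuwe] → [wohapuwe]
  2 Intervocalic Voicing: [wohapuwe] → [wohabuwe]
  result: [wohabuwe]
Order 2 then 1:
  2 Intervocalic Voicing: no change — [wohappuwe]
  1 Geminate Reduction: [wohappuwe] → [wohapuwe]
  result: [wohapuwe]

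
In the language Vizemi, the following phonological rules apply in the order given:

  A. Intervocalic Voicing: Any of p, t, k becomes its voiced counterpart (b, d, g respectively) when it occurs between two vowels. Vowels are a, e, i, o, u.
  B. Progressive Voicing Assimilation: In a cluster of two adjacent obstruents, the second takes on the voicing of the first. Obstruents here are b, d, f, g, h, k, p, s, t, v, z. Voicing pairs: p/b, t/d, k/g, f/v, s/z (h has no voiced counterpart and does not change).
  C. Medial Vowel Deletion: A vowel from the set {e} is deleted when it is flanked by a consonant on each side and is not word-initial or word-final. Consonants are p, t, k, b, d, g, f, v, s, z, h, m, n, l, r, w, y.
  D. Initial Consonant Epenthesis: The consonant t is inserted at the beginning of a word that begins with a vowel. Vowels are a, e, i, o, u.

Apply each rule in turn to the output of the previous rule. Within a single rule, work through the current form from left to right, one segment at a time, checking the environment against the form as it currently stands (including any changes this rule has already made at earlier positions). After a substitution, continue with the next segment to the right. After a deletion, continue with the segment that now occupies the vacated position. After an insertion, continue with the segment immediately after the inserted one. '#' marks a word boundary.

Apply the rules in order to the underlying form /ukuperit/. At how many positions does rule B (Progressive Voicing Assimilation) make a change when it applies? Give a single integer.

0

A Intervocalic Voicing: [ukuperit] → [uguberit]
B Progressive Voicing Assimilation: no change — [uguberit]
C Medial Vowel Deletion: [uguberit] → [ugubrit]
D Initial Consonant Epenthesis: [ugubrit] → [tugubrit]
Rule B changed 0 position(s).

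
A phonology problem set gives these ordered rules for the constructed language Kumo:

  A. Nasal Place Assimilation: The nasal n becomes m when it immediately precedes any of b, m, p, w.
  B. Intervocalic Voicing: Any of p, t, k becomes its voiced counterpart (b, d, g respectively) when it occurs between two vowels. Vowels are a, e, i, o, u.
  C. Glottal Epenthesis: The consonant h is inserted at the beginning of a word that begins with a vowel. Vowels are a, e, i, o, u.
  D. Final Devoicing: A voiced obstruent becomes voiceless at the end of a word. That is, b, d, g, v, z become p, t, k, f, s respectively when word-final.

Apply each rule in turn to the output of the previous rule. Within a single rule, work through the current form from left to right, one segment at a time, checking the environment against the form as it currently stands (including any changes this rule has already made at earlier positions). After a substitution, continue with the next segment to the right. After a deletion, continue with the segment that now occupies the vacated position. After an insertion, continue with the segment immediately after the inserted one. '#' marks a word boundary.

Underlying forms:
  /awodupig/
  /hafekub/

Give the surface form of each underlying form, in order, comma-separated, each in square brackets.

[hawodubik], [hafegup]

/awodupig/:
  A Nasal Place Assimilation: no change — [awodupig]
  B Intervocalic Voicing: [awodupig] → [awodubig]
  C Glottal Epenthesis: [awodubig] → [hawodubig]
  D Final Devoicing: [hawodubig] → [hawodubik]
/hafekub/:
  A Nasal Place Assimilation: no change — [hafekub]
  B Intervocalic Voicing: [hafekub] → [hafegub]
  C Glottal Epenthesis: no change — [hafegub]
  D Final Devoicing: [hafegub] → [hafegup]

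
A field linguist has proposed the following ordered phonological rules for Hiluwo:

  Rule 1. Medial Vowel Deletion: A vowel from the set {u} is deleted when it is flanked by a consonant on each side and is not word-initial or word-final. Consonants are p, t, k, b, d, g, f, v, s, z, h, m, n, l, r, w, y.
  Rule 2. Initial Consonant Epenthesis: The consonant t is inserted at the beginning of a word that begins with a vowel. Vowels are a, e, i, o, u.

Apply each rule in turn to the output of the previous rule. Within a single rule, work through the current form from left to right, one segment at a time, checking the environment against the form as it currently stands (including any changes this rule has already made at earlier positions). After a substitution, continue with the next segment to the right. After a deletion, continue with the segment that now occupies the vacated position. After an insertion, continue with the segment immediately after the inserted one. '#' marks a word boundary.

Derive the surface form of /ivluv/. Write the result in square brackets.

[tivlv]

Rule 1 Medial Vowel Deletion: [ivluv] → [ivlv]
Rule 2 Initial Consonant Epenthesis: [ivlv] → [tivlv]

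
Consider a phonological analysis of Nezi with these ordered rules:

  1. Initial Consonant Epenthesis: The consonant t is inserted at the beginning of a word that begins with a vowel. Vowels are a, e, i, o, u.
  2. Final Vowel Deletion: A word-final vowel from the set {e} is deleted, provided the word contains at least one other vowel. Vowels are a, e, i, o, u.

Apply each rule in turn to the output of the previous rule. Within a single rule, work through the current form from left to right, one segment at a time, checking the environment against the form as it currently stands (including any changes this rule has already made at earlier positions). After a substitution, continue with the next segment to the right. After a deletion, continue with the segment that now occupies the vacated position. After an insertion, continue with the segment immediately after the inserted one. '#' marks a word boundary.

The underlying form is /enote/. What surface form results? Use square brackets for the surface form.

[tenot]

1 Initial Consonant Epenthesis: [enote] → [tenote]
2 Final Vowel Deletion: [tenote] → [tenot]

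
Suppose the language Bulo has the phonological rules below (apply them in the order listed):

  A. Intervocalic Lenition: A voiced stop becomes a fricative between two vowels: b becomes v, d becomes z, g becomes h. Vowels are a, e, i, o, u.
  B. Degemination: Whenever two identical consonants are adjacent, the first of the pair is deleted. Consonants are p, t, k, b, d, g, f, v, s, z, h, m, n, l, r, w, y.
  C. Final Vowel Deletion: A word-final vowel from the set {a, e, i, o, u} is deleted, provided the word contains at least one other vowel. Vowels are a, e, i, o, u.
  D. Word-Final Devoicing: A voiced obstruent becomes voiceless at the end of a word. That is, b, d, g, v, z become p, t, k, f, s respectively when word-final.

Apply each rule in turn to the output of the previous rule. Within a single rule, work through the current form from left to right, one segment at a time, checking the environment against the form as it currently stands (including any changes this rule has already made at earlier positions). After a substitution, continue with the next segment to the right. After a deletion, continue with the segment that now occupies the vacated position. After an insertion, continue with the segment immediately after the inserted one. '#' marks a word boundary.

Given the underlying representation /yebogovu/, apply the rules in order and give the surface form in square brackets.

A Intervocalic Lenition: [yebogovu] → [yevohovu]
B Degemination: no change — [yevohovu]
C Final Vowel Deletion: [yevohovu] → [yevohov]
D Word-Final Devoicing: [yevohov] → [yevohof]

[yevohof]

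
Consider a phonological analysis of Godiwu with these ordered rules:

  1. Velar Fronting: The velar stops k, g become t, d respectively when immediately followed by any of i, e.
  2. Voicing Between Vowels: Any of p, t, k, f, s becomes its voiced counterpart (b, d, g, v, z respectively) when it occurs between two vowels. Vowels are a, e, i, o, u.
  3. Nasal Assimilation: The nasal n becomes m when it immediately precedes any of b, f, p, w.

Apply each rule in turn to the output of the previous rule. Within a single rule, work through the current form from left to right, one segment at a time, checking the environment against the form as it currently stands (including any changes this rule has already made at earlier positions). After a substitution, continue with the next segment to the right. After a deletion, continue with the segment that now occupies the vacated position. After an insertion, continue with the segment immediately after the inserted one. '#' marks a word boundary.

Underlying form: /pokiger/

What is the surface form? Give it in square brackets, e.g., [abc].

[podider]

1 Velar Fronting: [pokiger] → [potider]
2 Voicing Between Vowels: [potider] → [podider]
3 Nasal Assimilation: no change — [podider]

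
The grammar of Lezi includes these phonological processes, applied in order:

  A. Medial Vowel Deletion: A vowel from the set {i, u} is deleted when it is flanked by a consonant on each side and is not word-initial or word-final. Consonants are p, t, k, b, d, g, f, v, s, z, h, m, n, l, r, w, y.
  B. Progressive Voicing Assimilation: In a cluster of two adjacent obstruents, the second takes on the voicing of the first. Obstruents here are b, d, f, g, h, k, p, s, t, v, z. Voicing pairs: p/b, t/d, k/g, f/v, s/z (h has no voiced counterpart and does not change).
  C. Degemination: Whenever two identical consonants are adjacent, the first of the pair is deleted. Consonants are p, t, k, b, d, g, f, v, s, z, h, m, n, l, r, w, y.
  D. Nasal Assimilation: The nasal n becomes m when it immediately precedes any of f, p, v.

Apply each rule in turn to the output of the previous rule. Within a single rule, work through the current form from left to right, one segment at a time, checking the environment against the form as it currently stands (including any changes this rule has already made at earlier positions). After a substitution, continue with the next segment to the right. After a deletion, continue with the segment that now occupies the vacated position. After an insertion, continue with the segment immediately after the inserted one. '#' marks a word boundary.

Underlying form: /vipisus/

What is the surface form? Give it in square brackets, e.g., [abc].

A Medial Vowel Deletion: [vipisus] → [vpss]
B Progressive Voicing Assimilation: [vpss] → [vbzz]
C Degemination: [vbzz] → [vbz]
D Nasal Assimilation: no change — [vbz]

[vbz]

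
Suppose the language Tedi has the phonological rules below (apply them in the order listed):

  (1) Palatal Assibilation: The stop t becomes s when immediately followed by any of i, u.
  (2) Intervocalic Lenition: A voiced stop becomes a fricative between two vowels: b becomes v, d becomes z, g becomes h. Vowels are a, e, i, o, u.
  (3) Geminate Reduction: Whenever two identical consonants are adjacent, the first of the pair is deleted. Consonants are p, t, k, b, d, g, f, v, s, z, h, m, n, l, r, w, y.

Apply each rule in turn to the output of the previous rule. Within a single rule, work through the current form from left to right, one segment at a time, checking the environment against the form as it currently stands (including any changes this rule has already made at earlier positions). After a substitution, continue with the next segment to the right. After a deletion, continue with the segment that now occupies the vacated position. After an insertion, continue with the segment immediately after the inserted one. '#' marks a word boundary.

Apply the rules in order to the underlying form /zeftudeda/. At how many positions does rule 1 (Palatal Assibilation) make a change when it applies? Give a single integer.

(1) Palatal Assibilation: [zeftudeda] → [zefsudeda]
(2) Intervocalic Lenition: [zefsudeda] → [zefsuzeza]
(3) Geminate Reduction: no change — [zefsuzeza]
Rule 1 changed 1 position(s).

1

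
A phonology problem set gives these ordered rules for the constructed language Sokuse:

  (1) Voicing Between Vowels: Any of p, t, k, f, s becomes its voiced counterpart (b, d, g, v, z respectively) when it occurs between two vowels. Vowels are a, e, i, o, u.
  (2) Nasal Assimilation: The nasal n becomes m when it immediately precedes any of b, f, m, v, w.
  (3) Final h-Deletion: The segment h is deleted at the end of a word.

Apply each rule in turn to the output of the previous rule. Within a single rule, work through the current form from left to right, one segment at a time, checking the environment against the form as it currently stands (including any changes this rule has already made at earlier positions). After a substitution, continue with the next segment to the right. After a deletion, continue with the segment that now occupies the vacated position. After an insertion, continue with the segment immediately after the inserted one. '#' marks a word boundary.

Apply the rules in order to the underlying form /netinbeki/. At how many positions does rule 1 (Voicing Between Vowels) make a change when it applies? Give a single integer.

2

(1) Voicing Between Vowels: [netinbeki] → [nedinbegi]
(2) Nasal Assimilation: [nedinbegi] → [nedimbegi]
(3) Final h-Deletion: no change — [nedimbegi]
Rule 1 changed 2 position(s).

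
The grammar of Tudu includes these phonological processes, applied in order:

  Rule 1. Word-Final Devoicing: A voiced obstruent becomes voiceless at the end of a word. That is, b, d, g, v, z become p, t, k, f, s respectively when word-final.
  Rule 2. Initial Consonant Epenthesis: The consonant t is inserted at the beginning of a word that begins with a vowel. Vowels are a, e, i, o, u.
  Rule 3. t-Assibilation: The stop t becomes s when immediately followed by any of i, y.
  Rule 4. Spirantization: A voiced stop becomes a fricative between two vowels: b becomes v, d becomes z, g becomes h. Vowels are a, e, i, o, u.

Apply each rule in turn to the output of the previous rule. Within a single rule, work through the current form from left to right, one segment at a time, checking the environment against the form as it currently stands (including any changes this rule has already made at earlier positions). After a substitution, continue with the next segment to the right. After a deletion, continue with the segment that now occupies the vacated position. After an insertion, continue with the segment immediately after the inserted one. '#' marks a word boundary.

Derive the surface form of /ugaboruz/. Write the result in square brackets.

[tuhavorus]

Rule 1 Word-Final Devoicing: [ugaboruz] → [ugaborus]
Rule 2 Initial Consonant Epenthesis: [ugaborus] → [tugaborus]
Rule 3 t-Assibilation: no change — [tugaborus]
Rule 4 Spirantization: [tugaborus] → [tuhavorus]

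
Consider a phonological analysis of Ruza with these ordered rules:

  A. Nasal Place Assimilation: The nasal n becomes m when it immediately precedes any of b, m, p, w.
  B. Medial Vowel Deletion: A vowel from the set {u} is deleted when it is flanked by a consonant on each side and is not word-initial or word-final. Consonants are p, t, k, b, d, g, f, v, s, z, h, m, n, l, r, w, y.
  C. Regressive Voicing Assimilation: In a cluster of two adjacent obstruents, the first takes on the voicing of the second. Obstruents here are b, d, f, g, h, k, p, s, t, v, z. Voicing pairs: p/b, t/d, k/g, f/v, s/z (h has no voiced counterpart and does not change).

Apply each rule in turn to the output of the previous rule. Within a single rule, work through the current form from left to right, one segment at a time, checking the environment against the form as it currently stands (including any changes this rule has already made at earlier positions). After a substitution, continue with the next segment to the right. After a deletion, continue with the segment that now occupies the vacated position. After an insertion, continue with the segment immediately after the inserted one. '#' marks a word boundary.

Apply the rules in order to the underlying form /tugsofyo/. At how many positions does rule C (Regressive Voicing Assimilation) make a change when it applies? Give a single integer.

A Nasal Place Assimilation: no change — [tugsofyo]
B Medial Vowel Deletion: [tugsofyo] → [tgsofyo]
C Regressive Voicing Assimilation: [tgsofyo] → [dksofyo]
Rule C changed 2 position(s).

2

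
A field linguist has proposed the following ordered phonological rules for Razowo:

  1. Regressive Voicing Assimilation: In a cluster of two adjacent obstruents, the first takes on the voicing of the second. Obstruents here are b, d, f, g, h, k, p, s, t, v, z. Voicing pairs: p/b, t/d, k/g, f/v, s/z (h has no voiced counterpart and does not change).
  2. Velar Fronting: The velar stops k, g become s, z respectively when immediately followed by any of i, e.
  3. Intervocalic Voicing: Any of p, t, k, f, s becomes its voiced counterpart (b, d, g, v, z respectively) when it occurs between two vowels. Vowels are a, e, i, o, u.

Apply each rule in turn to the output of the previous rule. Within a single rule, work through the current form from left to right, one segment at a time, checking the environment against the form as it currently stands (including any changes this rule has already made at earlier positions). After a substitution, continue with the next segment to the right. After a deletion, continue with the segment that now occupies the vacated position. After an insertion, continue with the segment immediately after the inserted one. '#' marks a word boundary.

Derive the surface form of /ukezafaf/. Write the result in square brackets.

[uzezavaf]

1 Regressive Voicing Assimilation: no change — [ukezafaf]
2 Velar Fronting: [ukezafaf] → [usezafaf]
3 Intervocalic Voicing: [usezafaf] → [uzezavaf]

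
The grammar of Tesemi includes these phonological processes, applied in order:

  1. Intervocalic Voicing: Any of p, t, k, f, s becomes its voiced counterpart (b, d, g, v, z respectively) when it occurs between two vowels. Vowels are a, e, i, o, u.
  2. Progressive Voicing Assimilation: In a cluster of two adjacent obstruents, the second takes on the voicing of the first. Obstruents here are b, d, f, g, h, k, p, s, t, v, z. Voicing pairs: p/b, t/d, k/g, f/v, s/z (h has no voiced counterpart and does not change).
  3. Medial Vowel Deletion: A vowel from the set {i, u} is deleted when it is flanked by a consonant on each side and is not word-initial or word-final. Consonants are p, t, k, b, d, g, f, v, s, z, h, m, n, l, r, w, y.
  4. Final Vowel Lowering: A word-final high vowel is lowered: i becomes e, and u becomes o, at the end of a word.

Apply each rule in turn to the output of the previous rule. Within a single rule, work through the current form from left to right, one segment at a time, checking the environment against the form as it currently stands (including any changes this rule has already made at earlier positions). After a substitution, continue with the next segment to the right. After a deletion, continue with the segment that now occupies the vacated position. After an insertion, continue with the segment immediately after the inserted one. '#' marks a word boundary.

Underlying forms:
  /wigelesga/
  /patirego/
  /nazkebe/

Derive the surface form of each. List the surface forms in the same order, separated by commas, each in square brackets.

/wigelesga/:
  1 Intervocalic Voicing: no change — [wigelesga]
  2 Progressive Voicing Assimilation: [wigelesga] → [wigeleska]
  3 Medial Vowel Deletion: [wigeleska] → [wgeleska]
  4 Final Vowel Lowering: no change — [wgeleska]
/patirego/:
  1 Intervocalic Voicing: [patirego] → [padirego]
  2 Progressive Voicing Assimilation: no change — [padirego]
  3 Medial Vowel Deletion: [padirego] → [padrego]
  4 Final Vowel Lowering: no change — [padrego]
/nazkebe/:
  1 Intervocalic Voicing: no change — [nazkebe]
  2 Progressive Voicing Assimilation: [nazkebe] → [nazgebe]
  3 Medial Vowel Deletion: no change — [nazgebe]
  4 Final Vowel Lowering: no change — [nazgebe]

[wgeleska], [padrego], [nazgebe]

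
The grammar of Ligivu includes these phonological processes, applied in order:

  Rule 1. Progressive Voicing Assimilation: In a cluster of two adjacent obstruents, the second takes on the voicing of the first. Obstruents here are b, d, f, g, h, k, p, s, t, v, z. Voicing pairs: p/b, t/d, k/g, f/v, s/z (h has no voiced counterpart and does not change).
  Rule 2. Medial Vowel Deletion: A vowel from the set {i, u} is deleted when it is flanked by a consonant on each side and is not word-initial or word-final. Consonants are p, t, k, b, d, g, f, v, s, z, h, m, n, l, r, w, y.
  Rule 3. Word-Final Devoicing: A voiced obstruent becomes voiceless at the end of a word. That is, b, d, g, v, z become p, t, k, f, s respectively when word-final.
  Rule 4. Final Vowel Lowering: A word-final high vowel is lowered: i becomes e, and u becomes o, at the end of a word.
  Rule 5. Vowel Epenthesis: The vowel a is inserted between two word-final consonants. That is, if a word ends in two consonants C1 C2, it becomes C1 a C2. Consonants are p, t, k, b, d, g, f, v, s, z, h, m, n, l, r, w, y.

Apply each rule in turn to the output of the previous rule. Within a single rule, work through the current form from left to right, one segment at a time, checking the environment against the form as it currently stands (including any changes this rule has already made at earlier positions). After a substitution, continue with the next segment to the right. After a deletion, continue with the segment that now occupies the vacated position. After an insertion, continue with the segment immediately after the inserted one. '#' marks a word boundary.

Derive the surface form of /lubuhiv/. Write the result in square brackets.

Rule 1 Progressive Voicing Assimilation: no change — [lubuhiv]
Rule 2 Medial Vowel Deletion: [lubuhiv] → [lbhv]
Rule 3 Word-Final Devoicing: [lbhv] → [lbhf]
Rule 4 Final Vowel Lowering: no change — [lbhf]
Rule 5 Vowel Epenthesis: [lbhf] → [lbhaf]

[lbhaf]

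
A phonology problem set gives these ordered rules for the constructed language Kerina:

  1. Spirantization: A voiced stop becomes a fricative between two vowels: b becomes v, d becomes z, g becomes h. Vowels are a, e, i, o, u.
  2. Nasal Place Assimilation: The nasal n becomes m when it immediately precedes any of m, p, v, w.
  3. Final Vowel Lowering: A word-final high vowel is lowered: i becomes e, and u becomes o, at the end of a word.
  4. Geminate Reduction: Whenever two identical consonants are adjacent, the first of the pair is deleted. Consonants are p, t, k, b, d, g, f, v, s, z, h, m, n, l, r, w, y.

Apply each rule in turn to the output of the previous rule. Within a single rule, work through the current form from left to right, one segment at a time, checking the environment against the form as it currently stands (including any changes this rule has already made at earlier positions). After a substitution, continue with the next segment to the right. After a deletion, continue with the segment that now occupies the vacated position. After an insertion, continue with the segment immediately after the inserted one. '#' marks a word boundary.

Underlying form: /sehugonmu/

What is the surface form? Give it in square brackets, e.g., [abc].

1 Spirantization: [sehugonmu] → [sehuhonmu]
2 Nasal Place Assimilation: [sehuhonmu] → [sehuhommu]
3 Final Vowel Lowering: [sehuhommu] → [sehuhommo]
4 Geminate Reduction: [sehuhommo] → [sehuhomo]

[sehuhomo]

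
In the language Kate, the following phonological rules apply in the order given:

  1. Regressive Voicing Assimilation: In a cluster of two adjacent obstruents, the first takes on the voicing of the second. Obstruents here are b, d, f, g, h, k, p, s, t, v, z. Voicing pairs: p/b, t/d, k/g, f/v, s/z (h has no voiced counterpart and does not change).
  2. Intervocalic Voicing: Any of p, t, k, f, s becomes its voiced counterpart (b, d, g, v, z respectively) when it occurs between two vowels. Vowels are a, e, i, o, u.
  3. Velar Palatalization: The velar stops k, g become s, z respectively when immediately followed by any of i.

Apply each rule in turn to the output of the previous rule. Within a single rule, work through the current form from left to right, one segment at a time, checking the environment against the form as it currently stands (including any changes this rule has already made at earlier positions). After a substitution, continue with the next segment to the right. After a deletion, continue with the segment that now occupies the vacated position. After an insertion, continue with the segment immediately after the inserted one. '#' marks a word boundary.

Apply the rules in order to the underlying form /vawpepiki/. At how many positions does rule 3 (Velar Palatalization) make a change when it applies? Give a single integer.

1

1 Regressive Voicing Assimilation: no change — [vawpepiki]
2 Intervocalic Voicing: [vawpepiki] → [vawpebigi]
3 Velar Palatalization: [vawpebigi] → [vawpebizi]
Rule 3 changed 1 position(s).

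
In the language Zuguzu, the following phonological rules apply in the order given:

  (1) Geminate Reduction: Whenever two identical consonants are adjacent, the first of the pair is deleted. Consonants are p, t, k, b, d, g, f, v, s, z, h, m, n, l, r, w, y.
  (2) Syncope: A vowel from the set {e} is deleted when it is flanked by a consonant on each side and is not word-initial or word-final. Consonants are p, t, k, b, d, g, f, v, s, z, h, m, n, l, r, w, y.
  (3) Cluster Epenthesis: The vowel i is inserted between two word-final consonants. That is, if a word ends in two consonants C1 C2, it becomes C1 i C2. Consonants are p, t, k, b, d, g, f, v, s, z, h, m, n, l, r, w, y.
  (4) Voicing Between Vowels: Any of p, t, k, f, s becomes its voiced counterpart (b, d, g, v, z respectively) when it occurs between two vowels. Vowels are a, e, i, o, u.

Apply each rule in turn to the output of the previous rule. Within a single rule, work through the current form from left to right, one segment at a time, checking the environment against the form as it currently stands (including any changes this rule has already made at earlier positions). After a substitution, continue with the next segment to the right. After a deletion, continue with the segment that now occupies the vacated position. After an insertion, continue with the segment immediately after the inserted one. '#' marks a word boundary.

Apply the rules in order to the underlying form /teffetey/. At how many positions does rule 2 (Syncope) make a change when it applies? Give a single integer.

(1) Geminate Reduction: [teffetey] → [tefetey]
(2) Syncope: [tefetey] → [tfty]
(3) Cluster Epenthesis: [tfty] → [tftiy]
(4) Voicing Between Vowels: no change — [tftiy]
Rule 2 changed 3 position(s).

3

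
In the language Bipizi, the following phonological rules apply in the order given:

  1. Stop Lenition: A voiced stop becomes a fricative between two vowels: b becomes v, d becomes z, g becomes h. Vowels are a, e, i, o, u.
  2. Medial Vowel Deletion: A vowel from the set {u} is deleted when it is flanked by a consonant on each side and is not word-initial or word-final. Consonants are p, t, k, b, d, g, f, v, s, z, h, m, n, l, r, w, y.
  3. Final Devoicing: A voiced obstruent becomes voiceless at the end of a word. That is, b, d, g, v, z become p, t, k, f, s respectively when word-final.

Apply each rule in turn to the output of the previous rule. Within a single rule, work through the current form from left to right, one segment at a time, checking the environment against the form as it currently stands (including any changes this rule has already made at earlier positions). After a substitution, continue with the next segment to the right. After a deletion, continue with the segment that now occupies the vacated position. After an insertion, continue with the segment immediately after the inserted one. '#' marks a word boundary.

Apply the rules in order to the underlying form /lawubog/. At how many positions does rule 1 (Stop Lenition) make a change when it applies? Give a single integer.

1 Stop Lenition: [lawubog] → [lawuvog]
2 Medial Vowel Deletion: [lawuvog] → [lawvog]
3 Final Devoicing: [lawvog] → [lawvok]
Rule 1 changed 1 position(s).

1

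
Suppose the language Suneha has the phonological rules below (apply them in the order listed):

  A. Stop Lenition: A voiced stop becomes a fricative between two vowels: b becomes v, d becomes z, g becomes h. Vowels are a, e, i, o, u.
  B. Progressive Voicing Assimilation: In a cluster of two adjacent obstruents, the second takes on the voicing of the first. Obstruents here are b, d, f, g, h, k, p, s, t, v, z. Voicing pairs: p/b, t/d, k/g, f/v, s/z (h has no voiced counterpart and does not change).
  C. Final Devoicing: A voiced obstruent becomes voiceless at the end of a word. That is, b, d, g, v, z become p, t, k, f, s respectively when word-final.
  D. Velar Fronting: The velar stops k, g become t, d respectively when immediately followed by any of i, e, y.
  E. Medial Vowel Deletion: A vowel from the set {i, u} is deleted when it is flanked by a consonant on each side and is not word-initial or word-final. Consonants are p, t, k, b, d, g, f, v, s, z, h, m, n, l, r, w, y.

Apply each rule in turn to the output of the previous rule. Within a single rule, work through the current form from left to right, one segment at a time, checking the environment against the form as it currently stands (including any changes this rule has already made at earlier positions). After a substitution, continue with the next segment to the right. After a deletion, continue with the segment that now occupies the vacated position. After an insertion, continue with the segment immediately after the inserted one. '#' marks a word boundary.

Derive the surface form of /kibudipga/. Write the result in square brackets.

A Stop Lenition: [kibudipga] → [kivuzipga]
B Progressive Voicing Assimilation: [kivuzipga] → [kivuzipka]
C Final Devoicing: no change — [kivuzipka]
D Velar Fronting: [kivuzipka] → [tivuzipka]
E Medial Vowel Deletion: [tivuzipka] → [tvzpka]

[tvzpka]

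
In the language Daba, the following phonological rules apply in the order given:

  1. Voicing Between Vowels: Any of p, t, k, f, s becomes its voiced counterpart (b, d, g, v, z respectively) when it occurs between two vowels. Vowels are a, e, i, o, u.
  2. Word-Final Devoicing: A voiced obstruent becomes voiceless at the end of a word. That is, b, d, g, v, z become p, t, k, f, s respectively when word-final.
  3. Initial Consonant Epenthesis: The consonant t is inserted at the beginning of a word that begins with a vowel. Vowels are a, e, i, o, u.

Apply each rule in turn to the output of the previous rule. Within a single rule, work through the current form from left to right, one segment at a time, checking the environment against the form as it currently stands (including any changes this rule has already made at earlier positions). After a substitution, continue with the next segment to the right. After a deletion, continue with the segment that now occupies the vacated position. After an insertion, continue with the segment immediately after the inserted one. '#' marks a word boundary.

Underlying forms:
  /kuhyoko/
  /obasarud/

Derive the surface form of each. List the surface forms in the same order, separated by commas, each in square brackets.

/kuhyoko/:
  1 Voicing Between Vowels: [kuhyoko] → [kuhyogo]
  2 Word-Final Devoicing: no change — [kuhyogo]
  3 Initial Consonant Epenthesis: no change — [kuhyogo]
/obasarud/:
  1 Voicing Between Vowels: [obasarud] → [obazarud]
  2 Word-Final Devoicing: [obazarud] → [obazarut]
  3 Initial Consonant Epenthesis: [obazarut] → [tobazarut]

[kuhyogo], [tobazarut]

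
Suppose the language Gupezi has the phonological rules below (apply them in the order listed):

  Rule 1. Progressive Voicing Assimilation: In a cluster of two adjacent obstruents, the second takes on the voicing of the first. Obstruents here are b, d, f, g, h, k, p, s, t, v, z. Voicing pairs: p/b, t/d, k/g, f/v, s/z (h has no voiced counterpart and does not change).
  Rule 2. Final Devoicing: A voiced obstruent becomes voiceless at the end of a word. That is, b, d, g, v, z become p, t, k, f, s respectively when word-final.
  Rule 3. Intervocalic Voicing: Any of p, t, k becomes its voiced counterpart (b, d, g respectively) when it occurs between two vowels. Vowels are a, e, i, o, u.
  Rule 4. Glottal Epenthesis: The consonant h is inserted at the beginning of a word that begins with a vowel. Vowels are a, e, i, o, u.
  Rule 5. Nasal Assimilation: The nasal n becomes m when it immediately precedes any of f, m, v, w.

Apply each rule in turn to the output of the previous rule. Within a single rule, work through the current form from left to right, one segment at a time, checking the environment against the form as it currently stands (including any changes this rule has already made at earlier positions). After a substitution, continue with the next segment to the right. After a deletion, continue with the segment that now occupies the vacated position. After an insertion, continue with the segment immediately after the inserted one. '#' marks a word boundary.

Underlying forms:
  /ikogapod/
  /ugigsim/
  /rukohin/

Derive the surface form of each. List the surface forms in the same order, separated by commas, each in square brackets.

[higogabot], [hugigzim], [rugohin]

/ikogapod/:
  Rule 1 Progressive Voicing Assimilation: no change — [ikogapod]
  Rule 2 Final Devoicing: [ikogapod] → [ikogapot]
  Rule 3 Intervocalic Voicing: [ikogapot] → [igogabot]
  Rule 4 Glottal Epenthesis: [igogabot] → [higogabot]
  Rule 5 Nasal Assimilation: no change — [higogabot]
/ugigsim/:
  Rule 1 Progressive Voicing Assimilation: [ugigsim] → [ugigzim]
  Rule 2 Final Devoicing: no change — [ugigzim]
  Rule 3 Intervocalic Voicing: no change — [ugigzim]
  Rule 4 Glottal Epenthesis: [ugigzim] → [hugigzim]
  Rule 5 Nasal Assimilation: no change — [hugigzim]
/rukohin/:
  Rule 1 Progressive Voicing Assimilation: no change — [rukohin]
  Rule 2 Final Devoicing: no change — [rukohin]
  Rule 3 Intervocalic Voicing: [rukohin] → [rugohin]
  Rule 4 Glottal Epenthesis: no change — [rugohin]
  Rule 5 Nasal Assimilation: no change — [rugohin]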